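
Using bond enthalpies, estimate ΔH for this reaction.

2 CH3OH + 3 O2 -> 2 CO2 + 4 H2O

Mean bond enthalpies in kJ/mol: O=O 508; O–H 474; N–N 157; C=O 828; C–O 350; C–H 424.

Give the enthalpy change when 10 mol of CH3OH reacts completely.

ΔH = −6940 kJ

Bonds broken (reactants):
  C–H: 6 × 424 = 2544
  C–O: 2 × 350 = 700
  O–H: 2 × 474 = 948
  O=O: 3 × 508 = 1524
  Σ(broken) = 5716 kJ
Bonds formed (products):
  C=O: 4 × 828 = 3312
  O–H: 8 × 474 = 3792
  Σ(formed) = 7104 kJ
ΔH = Σ(broken) − Σ(formed) = 5716 − 7104 = −1388 kJ
For 5× the reaction as written: 5 × (−1388) = −6940 kJ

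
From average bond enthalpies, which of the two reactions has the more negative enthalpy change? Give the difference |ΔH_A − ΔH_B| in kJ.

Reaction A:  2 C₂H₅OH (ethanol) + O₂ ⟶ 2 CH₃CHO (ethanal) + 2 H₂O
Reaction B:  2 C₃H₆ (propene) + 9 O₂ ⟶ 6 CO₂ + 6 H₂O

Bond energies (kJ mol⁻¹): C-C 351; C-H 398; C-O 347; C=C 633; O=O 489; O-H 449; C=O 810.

Reaction B, by 3424 kJ

Reaction A:
  Bonds broken (reactants):
    C-C: 2 × 351 = 702
    C-H: 10 × 398 = 3980
    C-O: 2 × 347 = 694
    O-H: 2 × 449 = 898
    O=O: 1 × 489 = 489
    Σ(broken) = 6763 kJ
  Bonds formed (products):
    C-C: 2 × 351 = 702
    C-H: 8 × 398 = 3184
    C=O: 2 × 810 = 1620
    O-H: 4 × 449 = 1796
    Σ(formed) = 7302 kJ
  ΔH_A = 6763 − 7302 = −539 kJ
Reaction B:
  Bonds broken (reactants):
    C-C: 2 × 351 = 702
    C-H: 12 × 398 = 4776
    C=C: 2 × 633 = 1266
    O=O: 9 × 489 = 4401
    Σ(broken) = 11145 kJ
  Bonds formed (products):
    C=O: 12 × 810 = 9720
    O-H: 12 × 449 = 5388
    Σ(formed) = 15108 kJ
  ΔH_B = 11145 − 15108 = −3963 kJ
ΔH_A − ΔH_B = +3424 kJ, so reaction B has the more negative ΔH; |ΔH_A − ΔH_B| = 3424 kJ.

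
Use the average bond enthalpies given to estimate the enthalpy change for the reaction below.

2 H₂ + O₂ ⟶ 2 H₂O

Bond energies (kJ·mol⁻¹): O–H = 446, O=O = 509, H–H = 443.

Bonds broken (reactants):
  H–H: 2 × 443 = 886
  O=O: 1 × 509 = 509
  Σ(broken) = 1395 kJ
Bonds formed (products):
  O–H: 4 × 446 = 1784
  Σ(formed) = 1784 kJ
ΔH = Σ(broken) − Σ(formed) = 1395 − 1784 = −389 kJ

ΔH ≈ −389 kJ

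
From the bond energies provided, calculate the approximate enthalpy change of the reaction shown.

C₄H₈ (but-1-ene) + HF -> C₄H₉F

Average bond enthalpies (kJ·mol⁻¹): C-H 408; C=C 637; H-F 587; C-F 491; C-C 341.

ΔH ≈ −16 kJ

Bonds broken (reactants):
  C-C: 2 × 341 = 682
  C-H: 8 × 408 = 3264
  C=C: 1 × 637 = 637
  H-F: 1 × 587 = 587
  Σ(broken) = 5170 kJ
Bonds formed (products):
  C-C: 3 × 341 = 1023
  C-F: 1 × 491 = 491
  C-H: 9 × 408 = 3672
  Σ(formed) = 5186 kJ
ΔH = Σ(broken) − Σ(formed) = 5170 − 5186 = −16 kJ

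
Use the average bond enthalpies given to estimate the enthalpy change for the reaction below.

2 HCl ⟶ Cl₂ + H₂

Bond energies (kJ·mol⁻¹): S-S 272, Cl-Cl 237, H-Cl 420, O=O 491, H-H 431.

Bonds broken (reactants):
  H-Cl: 2 × 420 = 840
  Σ(broken) = 840 kJ
Bonds formed (products):
  Cl-Cl: 1 × 237 = 237
  H-H: 1 × 431 = 431
  Σ(formed) = 668 kJ
ΔH = Σ(broken) − Σ(formed) = 840 − 668 = +172 kJ

ΔH ≈ +172 kJ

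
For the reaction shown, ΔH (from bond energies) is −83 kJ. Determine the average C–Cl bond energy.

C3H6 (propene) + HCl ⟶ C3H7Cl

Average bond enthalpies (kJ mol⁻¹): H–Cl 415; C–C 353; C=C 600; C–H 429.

D(C–Cl) ≈ 316 kJ/mol

Let D be the C–Cl bond energy.
Σ(broken) = 1×353 + 6×429 + 1×600 + 1×415 = 3942
Σ(formed) = 2×353 + 1×D + 7×429 = 3709 + D
ΔH = Σ(broken) − Σ(formed) = (3942) − (3709 + D) = +233 − D
Setting this equal to −83 kJ gives D = 316 kJ/mol.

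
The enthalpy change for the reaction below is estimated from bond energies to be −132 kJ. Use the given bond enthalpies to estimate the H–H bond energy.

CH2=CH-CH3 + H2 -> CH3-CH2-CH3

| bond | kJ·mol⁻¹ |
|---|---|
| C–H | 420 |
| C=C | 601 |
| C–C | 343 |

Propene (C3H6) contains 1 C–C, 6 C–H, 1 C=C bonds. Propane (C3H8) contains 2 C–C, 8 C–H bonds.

Let D be the H–H bond energy.
Σ(broken) = 1×343 + 6×420 + 1×601 + 1×D = 3464 + D
Σ(formed) = 2×343 + 8×420 = 4046
ΔH = Σ(broken) − Σ(formed) = (3464 + D) − (4046) = −582 + D
Setting this equal to −132 kJ gives D = 450 kJ/mol.

D(H–H) ≈ 450 kJ/mol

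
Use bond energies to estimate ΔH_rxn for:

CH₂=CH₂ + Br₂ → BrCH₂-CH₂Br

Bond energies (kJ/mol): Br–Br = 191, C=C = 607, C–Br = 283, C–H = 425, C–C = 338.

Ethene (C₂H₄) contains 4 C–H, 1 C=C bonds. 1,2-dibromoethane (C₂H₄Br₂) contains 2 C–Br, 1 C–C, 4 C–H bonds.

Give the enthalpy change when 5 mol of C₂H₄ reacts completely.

Bonds broken (reactants):
  Br–Br: 1 × 191 = 191
  C–H: 4 × 425 = 1700
  C=C: 1 × 607 = 607
  Σ(broken) = 2498 kJ
Bonds formed (products):
  C–Br: 2 × 283 = 566
  C–C: 1 × 338 = 338
  C–H: 4 × 425 = 1700
  Σ(formed) = 2604 kJ
ΔH = Σ(broken) − Σ(formed) = 2498 − 2604 = −106 kJ
For 5× the reaction as written: 5 × (−106) = −530 kJ

ΔH = −530 kJ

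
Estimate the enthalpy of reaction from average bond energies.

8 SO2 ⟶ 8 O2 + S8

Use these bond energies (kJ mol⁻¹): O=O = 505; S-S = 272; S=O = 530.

Bonds broken (reactants):
  S=O: 16 × 530 = 8480
  Σ(broken) = 8480 kJ
Bonds formed (products):
  O=O: 8 × 505 = 4040
  S-S: 8 × 272 = 2176
  Σ(formed) = 6216 kJ
ΔH = Σ(broken) − Σ(formed) = 8480 − 6216 = +2264 kJ

ΔH ≈ +2264 kJ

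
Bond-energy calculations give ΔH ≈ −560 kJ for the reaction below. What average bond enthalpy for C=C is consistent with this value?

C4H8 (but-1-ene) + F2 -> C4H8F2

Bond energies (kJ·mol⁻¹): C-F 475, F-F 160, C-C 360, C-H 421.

Let D be the C=C bond energy.
Σ(broken) = 2×360 + 8×421 + 1×D + 1×160 = 4248 + D
Σ(formed) = 3×360 + 2×475 + 8×421 = 5398
ΔH = Σ(broken) − Σ(formed) = (4248 + D) − (5398) = −1150 + D
Setting this equal to −560 kJ gives D = 590 kJ/mol.

D(C=C) ≈ 590 kJ/mol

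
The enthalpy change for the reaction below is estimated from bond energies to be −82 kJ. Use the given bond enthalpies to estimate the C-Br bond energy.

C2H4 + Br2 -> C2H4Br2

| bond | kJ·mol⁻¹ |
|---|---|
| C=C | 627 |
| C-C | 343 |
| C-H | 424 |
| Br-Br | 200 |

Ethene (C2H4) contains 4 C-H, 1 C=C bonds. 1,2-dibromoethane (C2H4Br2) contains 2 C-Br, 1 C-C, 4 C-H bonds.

Let D be the C-Br bond energy.
Σ(broken) = 1×200 + 4×424 + 1×627 = 2523
Σ(formed) = 2×D + 1×343 + 4×424 = 2039 + 2D
ΔH = Σ(broken) − Σ(formed) = (2523) − (2039 + 2D) = +484 − 2D
Setting this equal to −82 kJ gives 2D = 566, so D = 283 kJ/mol.

D(C-Br) ≈ 283 kJ/mol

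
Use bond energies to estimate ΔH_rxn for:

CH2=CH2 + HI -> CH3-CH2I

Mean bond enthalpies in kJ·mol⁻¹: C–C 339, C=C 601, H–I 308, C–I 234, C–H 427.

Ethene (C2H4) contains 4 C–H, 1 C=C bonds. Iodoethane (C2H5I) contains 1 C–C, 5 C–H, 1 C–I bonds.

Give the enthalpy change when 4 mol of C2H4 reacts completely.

Bonds broken (reactants):
  C–H: 4 × 427 = 1708
  C=C: 1 × 601 = 601
  H–I: 1 × 308 = 308
  Σ(broken) = 2617 kJ
Bonds formed (products):
  C–C: 1 × 339 = 339
  C–H: 5 × 427 = 2135
  C–I: 1 × 234 = 234
  Σ(formed) = 2708 kJ
ΔH = Σ(broken) − Σ(formed) = 2617 − 2708 = −91 kJ
For 4× the reaction as written: 4 × (−91) = −364 kJ

ΔH = −364 kJ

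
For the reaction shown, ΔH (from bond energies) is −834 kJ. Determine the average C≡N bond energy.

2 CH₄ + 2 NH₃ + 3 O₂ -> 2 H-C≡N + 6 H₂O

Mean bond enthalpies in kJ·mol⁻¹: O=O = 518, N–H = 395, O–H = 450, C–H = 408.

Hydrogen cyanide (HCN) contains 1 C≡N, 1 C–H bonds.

Let D be the C≡N bond energy.
Σ(broken) = 8×408 + 6×395 + 3×518 = 7188
Σ(formed) = 2×D + 2×408 + 12×450 = 6216 + 2D
ΔH = Σ(broken) − Σ(formed) = (7188) − (6216 + 2D) = +972 − 2D
Setting this equal to −834 kJ gives 2D = 1806, so D = 903 kJ/mol.

D(C≡N) ≈ 903 kJ/mol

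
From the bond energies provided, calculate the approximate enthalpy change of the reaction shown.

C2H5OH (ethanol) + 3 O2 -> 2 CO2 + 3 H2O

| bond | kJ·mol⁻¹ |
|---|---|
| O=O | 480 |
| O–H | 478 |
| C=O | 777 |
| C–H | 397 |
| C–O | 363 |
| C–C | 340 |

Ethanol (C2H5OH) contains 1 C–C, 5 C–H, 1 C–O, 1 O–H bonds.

ΔH ≈ −1370 kJ

Bonds broken (reactants):
  C–C: 1 × 340 = 340
  C–H: 5 × 397 = 1985
  C–O: 1 × 363 = 363
  O–H: 1 × 478 = 478
  O=O: 3 × 480 = 1440
  Σ(broken) = 4606 kJ
Bonds formed (products):
  C=O: 4 × 777 = 3108
  O–H: 6 × 478 = 2868
  Σ(formed) = 5976 kJ
ΔH = Σ(broken) − Σ(formed) = 4606 − 5976 = −1370 kJ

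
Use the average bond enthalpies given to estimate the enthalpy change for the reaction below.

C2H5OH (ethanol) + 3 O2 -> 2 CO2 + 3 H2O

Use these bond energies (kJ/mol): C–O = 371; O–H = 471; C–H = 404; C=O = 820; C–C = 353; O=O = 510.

Bonds broken (reactants):
  C–C: 1 × 353 = 353
  C–H: 5 × 404 = 2020
  C–O: 1 × 371 = 371
  O–H: 1 × 471 = 471
  O=O: 3 × 510 = 1530
  Σ(broken) = 4745 kJ
Bonds formed (products):
  C=O: 4 × 820 = 3280
  O–H: 6 × 471 = 2826
  Σ(formed) = 6106 kJ
ΔH = Σ(broken) − Σ(formed) = 4745 − 6106 = −1361 kJ

ΔH ≈ −1361 kJ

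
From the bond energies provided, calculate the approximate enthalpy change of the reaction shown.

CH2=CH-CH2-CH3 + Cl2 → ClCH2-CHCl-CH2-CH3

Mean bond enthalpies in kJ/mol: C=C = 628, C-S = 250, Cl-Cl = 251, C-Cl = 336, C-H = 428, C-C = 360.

ΔH ≈ −153 kJ

Bonds broken (reactants):
  C-C: 2 × 360 = 720
  C-H: 8 × 428 = 3424
  C=C: 1 × 628 = 628
  Cl-Cl: 1 × 251 = 251
  Σ(broken) = 5023 kJ
Bonds formed (products):
  C-C: 3 × 360 = 1080
  C-Cl: 2 × 336 = 672
  C-H: 8 × 428 = 3424
  Σ(formed) = 5176 kJ
ΔH = Σ(broken) − Σ(formed) = 5023 − 5176 = −153 kJ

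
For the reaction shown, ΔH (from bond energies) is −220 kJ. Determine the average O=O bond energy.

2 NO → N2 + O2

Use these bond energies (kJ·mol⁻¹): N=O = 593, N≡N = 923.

D(O=O) ≈ 483 kJ/mol

Let D be the O=O bond energy.
Σ(broken) = 2×593 = 1186
Σ(formed) = 1×923 + 1×D = 923 + D
ΔH = Σ(broken) − Σ(formed) = (1186) − (923 + D) = +263 − D
Setting this equal to −220 kJ gives D = 483 kJ/mol.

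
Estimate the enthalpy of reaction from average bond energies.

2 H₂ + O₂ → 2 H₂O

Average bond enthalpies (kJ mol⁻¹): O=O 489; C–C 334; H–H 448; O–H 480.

ΔH ≈ −535 kJ

Bonds broken (reactants):
  H–H: 2 × 448 = 896
  O=O: 1 × 489 = 489
  Σ(broken) = 1385 kJ
Bonds formed (products):
  O–H: 4 × 480 = 1920
  Σ(formed) = 1920 kJ
ΔH = Σ(broken) − Σ(formed) = 1385 − 1920 = −535 kJ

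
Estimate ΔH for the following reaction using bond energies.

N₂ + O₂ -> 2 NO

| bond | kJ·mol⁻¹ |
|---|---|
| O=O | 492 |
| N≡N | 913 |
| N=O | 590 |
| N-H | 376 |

Bonds broken (reactants):
  N≡N: 1 × 913 = 913
  O=O: 1 × 492 = 492
  Σ(broken) = 1405 kJ
Bonds formed (products):
  N=O: 2 × 590 = 1180
  Σ(formed) = 1180 kJ
ΔH = Σ(broken) − Σ(formed) = 1405 − 1180 = +225 kJ

ΔH ≈ +225 kJ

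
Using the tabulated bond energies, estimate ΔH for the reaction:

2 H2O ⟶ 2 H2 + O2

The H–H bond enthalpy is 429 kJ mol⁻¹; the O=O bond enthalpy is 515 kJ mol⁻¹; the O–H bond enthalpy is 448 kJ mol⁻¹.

ΔH ≈ +419 kJ

Bonds broken (reactants):
  O–H: 4 × 448 = 1792
  Σ(broken) = 1792 kJ
Bonds formed (products):
  H–H: 2 × 429 = 858
  O=O: 1 × 515 = 515
  Σ(formed) = 1373 kJ
ΔH = Σ(broken) − Σ(formed) = 1792 − 1373 = +419 kJ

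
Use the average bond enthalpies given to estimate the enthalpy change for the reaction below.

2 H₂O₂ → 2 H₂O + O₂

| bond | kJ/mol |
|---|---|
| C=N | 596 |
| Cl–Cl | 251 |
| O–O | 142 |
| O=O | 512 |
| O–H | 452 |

Bonds broken (reactants):
  O–H: 4 × 452 = 1808
  O–O: 2 × 142 = 284
  Σ(broken) = 2092 kJ
Bonds formed (products):
  O–H: 4 × 452 = 1808
  O=O: 1 × 512 = 512
  Σ(formed) = 2320 kJ
ΔH = Σ(broken) − Σ(formed) = 2092 − 2320 = −228 kJ

ΔH ≈ −228 kJ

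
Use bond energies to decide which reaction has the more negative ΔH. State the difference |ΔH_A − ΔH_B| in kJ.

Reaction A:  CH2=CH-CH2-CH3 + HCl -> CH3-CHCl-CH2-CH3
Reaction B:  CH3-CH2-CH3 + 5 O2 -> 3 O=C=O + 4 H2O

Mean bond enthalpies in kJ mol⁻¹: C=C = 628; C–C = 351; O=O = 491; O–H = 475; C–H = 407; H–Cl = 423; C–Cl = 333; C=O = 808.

Reaction A:
  Bonds broken (reactants):
    C–C: 2 × 351 = 702
    C–H: 8 × 407 = 3256
    C=C: 1 × 628 = 628
    H–Cl: 1 × 423 = 423
    Σ(broken) = 5009 kJ
  Bonds formed (products):
    C–C: 3 × 351 = 1053
    C–Cl: 1 × 333 = 333
    C–H: 9 × 407 = 3663
    Σ(formed) = 5049 kJ
  ΔH_A = 5009 − 5049 = −40 kJ
Reaction B:
  Bonds broken (reactants):
    C–C: 2 × 351 = 702
    C–H: 8 × 407 = 3256
    O=O: 5 × 491 = 2455
    Σ(broken) = 6413 kJ
  Bonds formed (products):
    C=O: 6 × 808 = 4848
    O–H: 8 × 475 = 3800
    Σ(formed) = 8648 kJ
  ΔH_B = 6413 − 8648 = −2235 kJ
ΔH_A − ΔH_B = +2195 kJ, so reaction B has the more negative ΔH; |ΔH_A − ΔH_B| = 2195 kJ.

Reaction B, by 2195 kJ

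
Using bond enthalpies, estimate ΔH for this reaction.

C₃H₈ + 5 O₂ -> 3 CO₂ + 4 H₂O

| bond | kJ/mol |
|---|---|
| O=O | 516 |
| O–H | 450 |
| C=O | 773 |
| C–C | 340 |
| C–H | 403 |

ΔH ≈ −1754 kJ

Bonds broken (reactants):
  C–C: 2 × 340 = 680
  C–H: 8 × 403 = 3224
  O=O: 5 × 516 = 2580
  Σ(broken) = 6484 kJ
Bonds formed (products):
  C=O: 6 × 773 = 4638
  O–H: 8 × 450 = 3600
  Σ(formed) = 8238 kJ
ΔH = Σ(broken) − Σ(formed) = 6484 − 8238 = −1754 kJ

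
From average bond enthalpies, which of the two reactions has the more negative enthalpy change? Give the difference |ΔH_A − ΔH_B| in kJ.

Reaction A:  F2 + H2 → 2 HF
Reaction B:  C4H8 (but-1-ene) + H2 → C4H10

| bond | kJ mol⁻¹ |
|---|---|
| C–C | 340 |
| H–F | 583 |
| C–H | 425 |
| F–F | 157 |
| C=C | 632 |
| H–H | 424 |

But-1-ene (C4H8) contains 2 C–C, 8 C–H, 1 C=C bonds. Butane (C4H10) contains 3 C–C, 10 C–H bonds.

Reaction A, by 451 kJ

Reaction A:
  Bonds broken (reactants):
    F–F: 1 × 157 = 157
    H–H: 1 × 424 = 424
    Σ(broken) = 581 kJ
  Bonds formed (products):
    H–F: 2 × 583 = 1166
    Σ(formed) = 1166 kJ
  ΔH_A = 581 − 1166 = −585 kJ
Reaction B:
  Bonds broken (reactants):
    C–C: 2 × 340 = 680
    C–H: 8 × 425 = 3400
    C=C: 1 × 632 = 632
    H–H: 1 × 424 = 424
    Σ(broken) = 5136 kJ
  Bonds formed (products):
    C–C: 3 × 340 = 1020
    C–H: 10 × 425 = 4250
    Σ(formed) = 5270 kJ
  ΔH_B = 5136 − 5270 = −134 kJ
ΔH_A − ΔH_B = −451 kJ, so reaction A has the more negative ΔH; |ΔH_A − ΔH_B| = 451 kJ.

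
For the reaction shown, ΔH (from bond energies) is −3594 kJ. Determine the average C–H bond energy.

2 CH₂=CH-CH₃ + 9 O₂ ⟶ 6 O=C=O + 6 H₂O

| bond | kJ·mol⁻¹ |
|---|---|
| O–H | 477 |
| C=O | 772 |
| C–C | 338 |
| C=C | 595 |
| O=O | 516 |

Let D be the C–H bond energy.
Σ(broken) = 2×338 + 12×D + 2×595 + 9×516 = 6510 + 12D
Σ(formed) = 12×772 + 12×477 = 14988
ΔH = Σ(broken) − Σ(formed) = (6510 + 12D) − (14988) = −8478 + 12D
Setting this equal to −3594 kJ gives 12D = 4884, so D = 407 kJ/mol.

D(C–H) ≈ 407 kJ/mol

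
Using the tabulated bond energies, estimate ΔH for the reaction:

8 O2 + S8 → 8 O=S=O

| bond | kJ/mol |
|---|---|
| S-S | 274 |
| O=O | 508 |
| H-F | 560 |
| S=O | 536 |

ΔH ≈ −2320 kJ

Bonds broken (reactants):
  O=O: 8 × 508 = 4064
  S-S: 8 × 274 = 2192
  Σ(broken) = 6256 kJ
Bonds formed (products):
  S=O: 16 × 536 = 8576
  Σ(formed) = 8576 kJ
ΔH = Σ(broken) − Σ(formed) = 6256 − 8576 = −2320 kJ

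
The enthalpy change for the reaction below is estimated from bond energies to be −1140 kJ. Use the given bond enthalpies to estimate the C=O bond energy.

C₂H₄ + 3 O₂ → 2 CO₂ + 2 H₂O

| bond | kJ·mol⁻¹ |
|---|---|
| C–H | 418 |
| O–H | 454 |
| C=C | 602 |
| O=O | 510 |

Let D be the C=O bond energy.
Σ(broken) = 4×418 + 1×602 + 3×510 = 3804
Σ(formed) = 4×D + 4×454 = 1816 + 4D
ΔH = Σ(broken) − Σ(formed) = (3804) − (1816 + 4D) = +1988 − 4D
Setting this equal to −1140 kJ gives 4D = 3128, so D = 782 kJ/mol.

D(C=O) ≈ 782 kJ/mol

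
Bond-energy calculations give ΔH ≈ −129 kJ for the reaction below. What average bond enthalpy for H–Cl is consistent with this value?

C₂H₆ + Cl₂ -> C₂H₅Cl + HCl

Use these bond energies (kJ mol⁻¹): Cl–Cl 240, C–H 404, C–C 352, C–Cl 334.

Let D be the H–Cl bond energy.
Σ(broken) = 1×352 + 6×404 + 1×240 = 3016
Σ(formed) = 1×352 + 1×334 + 5×404 + 1×D = 2706 + D
ΔH = Σ(broken) − Σ(formed) = (3016) − (2706 + D) = +310 − D
Setting this equal to −129 kJ gives D = 439 kJ/mol.

D(H–Cl) ≈ 439 kJ/mol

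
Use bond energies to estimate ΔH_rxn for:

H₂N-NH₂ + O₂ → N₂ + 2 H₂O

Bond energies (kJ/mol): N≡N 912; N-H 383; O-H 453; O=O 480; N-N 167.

ΔH ≈ −545 kJ

Bonds broken (reactants):
  N-H: 4 × 383 = 1532
  N-N: 1 × 167 = 167
  O=O: 1 × 480 = 480
  Σ(broken) = 2179 kJ
Bonds formed (products):
  N≡N: 1 × 912 = 912
  O-H: 4 × 453 = 1812
  Σ(formed) = 2724 kJ
ΔH = Σ(broken) − Σ(formed) = 2179 − 2724 = −545 kJ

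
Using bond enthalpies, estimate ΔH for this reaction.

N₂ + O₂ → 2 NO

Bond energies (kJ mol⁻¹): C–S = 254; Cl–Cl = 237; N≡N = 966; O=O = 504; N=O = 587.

ΔH ≈ +296 kJ

Bonds broken (reactants):
  N≡N: 1 × 966 = 966
  O=O: 1 × 504 = 504
  Σ(broken) = 1470 kJ
Bonds formed (products):
  N=O: 2 × 587 = 1174
  Σ(formed) = 1174 kJ
ΔH = Σ(broken) − Σ(formed) = 1470 − 1174 = +296 kJ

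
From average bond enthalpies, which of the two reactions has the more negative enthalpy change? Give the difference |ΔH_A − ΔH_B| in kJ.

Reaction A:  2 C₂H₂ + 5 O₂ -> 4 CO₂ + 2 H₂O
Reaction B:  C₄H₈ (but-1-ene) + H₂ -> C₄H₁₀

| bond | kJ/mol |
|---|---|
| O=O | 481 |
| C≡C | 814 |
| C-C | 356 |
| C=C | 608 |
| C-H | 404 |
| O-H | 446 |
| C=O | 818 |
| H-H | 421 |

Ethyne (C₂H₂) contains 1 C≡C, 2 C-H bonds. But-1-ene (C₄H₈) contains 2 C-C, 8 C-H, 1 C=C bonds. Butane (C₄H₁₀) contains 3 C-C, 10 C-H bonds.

Reaction A:
  Bonds broken (reactants):
    C≡C: 2 × 814 = 1628
    C-H: 4 × 404 = 1616
    O=O: 5 × 481 = 2405
    Σ(broken) = 5649 kJ
  Bonds formed (products):
    C=O: 8 × 818 = 6544
    O-H: 4 × 446 = 1784
    Σ(formed) = 8328 kJ
  ΔH_A = 5649 − 8328 = −2679 kJ
Reaction B:
  Bonds broken (reactants):
    C-C: 2 × 356 = 712
    C-H: 8 × 404 = 3232
    C=C: 1 × 608 = 608
    H-H: 1 × 421 = 421
    Σ(broken) = 4973 kJ
  Bonds formed (products):
    C-C: 3 × 356 = 1068
    C-H: 10 × 404 = 4040
    Σ(formed) = 5108 kJ
  ΔH_B = 4973 − 5108 = −135 kJ
ΔH_A − ΔH_B = −2544 kJ, so reaction A has the more negative ΔH; |ΔH_A − ΔH_B| = 2544 kJ.

Reaction A, by 2544 kJ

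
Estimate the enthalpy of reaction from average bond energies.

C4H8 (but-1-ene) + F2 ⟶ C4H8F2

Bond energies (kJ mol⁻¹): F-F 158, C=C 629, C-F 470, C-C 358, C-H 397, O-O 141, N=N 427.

ΔH ≈ −511 kJ

Bonds broken (reactants):
  C-C: 2 × 358 = 716
  C-H: 8 × 397 = 3176
  C=C: 1 × 629 = 629
  F-F: 1 × 158 = 158
  Σ(broken) = 4679 kJ
Bonds formed (products):
  C-C: 3 × 358 = 1074
  C-F: 2 × 470 = 940
  C-H: 8 × 397 = 3176
  Σ(formed) = 5190 kJ
ΔH = Σ(broken) − Σ(formed) = 4679 − 5190 = −511 kJ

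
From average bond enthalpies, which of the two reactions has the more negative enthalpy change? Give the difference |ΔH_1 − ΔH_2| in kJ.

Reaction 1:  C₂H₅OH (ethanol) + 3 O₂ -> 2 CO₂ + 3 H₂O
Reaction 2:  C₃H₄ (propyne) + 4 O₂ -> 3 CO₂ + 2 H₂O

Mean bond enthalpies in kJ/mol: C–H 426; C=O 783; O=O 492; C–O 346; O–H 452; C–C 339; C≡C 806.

Reaction 2, by 588 kJ

Reaction 1:
  Bonds broken (reactants):
    C–C: 1 × 339 = 339
    C–H: 5 × 426 = 2130
    C–O: 1 × 346 = 346
    O–H: 1 × 452 = 452
    O=O: 3 × 492 = 1476
    Σ(broken) = 4743 kJ
  Bonds formed (products):
    C=O: 4 × 783 = 3132
    O–H: 6 × 452 = 2712
    Σ(formed) = 5844 kJ
  ΔH_1 = 4743 − 5844 = −1101 kJ
Reaction 2:
  Bonds broken (reactants):
    C≡C: 1 × 806 = 806
    C–C: 1 × 339 = 339
    C–H: 4 × 426 = 1704
    O=O: 4 × 492 = 1968
    Σ(broken) = 4817 kJ
  Bonds formed (products):
    C=O: 6 × 783 = 4698
    O–H: 4 × 452 = 1808
    Σ(formed) = 6506 kJ
  ΔH_2 = 4817 − 6506 = −1689 kJ
ΔH_1 − ΔH_2 = +588 kJ, so reaction 2 has the more negative ΔH; |ΔH_1 − ΔH_2| = 588 kJ.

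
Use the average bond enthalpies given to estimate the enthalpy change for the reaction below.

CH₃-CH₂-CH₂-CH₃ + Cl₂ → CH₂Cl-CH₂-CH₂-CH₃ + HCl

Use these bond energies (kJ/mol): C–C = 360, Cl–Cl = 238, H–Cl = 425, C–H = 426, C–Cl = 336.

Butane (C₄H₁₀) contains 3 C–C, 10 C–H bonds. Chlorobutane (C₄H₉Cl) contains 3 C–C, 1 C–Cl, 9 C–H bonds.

ΔH ≈ −97 kJ

Bonds broken (reactants):
  C–C: 3 × 360 = 1080
  C–H: 10 × 426 = 4260
  Cl–Cl: 1 × 238 = 238
  Σ(broken) = 5578 kJ
Bonds formed (products):
  C–C: 3 × 360 = 1080
  C–Cl: 1 × 336 = 336
  C–H: 9 × 426 = 3834
  H–Cl: 1 × 425 = 425
  Σ(formed) = 5675 kJ
ΔH = Σ(broken) − Σ(formed) = 5578 − 5675 = −97 kJ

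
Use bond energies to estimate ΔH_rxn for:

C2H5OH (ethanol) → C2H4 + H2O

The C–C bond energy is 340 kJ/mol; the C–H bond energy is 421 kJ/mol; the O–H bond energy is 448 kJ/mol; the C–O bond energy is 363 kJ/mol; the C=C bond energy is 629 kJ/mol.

Bonds broken (reactants):
  C–C: 1 × 340 = 340
  C–H: 5 × 421 = 2105
  C–O: 1 × 363 = 363
  O–H: 1 × 448 = 448
  Σ(broken) = 3256 kJ
Bonds formed (products):
  C–H: 4 × 421 = 1684
  C=C: 1 × 629 = 629
  O–H: 2 × 448 = 896
  Σ(formed) = 3209 kJ
ΔH = Σ(broken) − Σ(formed) = 3256 − 3209 = +47 kJ

ΔH ≈ +47 kJ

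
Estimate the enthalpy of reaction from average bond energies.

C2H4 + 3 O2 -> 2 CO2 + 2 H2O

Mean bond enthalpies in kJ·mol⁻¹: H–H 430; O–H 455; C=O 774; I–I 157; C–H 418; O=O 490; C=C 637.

ΔH ≈ −1137 kJ

Bonds broken (reactants):
  C–H: 4 × 418 = 1672
  C=C: 1 × 637 = 637
  O=O: 3 × 490 = 1470
  Σ(broken) = 3779 kJ
Bonds formed (products):
  C=O: 4 × 774 = 3096
  O–H: 4 × 455 = 1820
  Σ(formed) = 4916 kJ
ΔH = Σ(broken) − Σ(formed) = 3779 − 4916 = −1137 kJ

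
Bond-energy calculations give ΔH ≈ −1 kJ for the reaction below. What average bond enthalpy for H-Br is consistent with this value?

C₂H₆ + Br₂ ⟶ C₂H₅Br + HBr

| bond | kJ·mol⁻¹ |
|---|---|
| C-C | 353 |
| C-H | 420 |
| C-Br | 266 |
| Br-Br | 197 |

Let D be the H-Br bond energy.
Σ(broken) = 1×197 + 1×353 + 6×420 = 3070
Σ(formed) = 1×266 + 1×353 + 5×420 + 1×D = 2719 + D
ΔH = Σ(broken) − Σ(formed) = (3070) − (2719 + D) = +351 − D
Setting this equal to −1 kJ gives D = 352 kJ/mol.

D(H-Br) ≈ 352 kJ/mol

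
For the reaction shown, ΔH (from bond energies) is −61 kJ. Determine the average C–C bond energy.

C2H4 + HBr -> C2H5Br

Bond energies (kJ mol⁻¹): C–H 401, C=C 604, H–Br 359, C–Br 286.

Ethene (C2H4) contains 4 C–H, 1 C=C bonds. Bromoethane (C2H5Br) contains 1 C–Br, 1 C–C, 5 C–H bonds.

D(C–C) ≈ 337 kJ/mol

Let D be the C–C bond energy.
Σ(broken) = 4×401 + 1×604 + 1×359 = 2567
Σ(formed) = 1×286 + 1×D + 5×401 = 2291 + D
ΔH = Σ(broken) − Σ(formed) = (2567) − (2291 + D) = +276 − D
Setting this equal to −61 kJ gives D = 337 kJ/mol.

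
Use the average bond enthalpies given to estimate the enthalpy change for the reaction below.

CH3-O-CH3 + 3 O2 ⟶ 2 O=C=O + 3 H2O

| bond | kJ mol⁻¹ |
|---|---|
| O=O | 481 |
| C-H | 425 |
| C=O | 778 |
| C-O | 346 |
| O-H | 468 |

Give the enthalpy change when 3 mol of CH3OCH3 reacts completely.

ΔH = −3705 kJ

Bonds broken (reactants):
  C-H: 6 × 425 = 2550
  C-O: 2 × 346 = 692
  O=O: 3 × 481 = 1443
  Σ(broken) = 4685 kJ
Bonds formed (products):
  C=O: 4 × 778 = 3112
  O-H: 6 × 468 = 2808
  Σ(formed) = 5920 kJ
ΔH = Σ(broken) − Σ(formed) = 4685 − 5920 = −1235 kJ
For 3× the reaction as written: 3 × (−1235) = −3705 kJ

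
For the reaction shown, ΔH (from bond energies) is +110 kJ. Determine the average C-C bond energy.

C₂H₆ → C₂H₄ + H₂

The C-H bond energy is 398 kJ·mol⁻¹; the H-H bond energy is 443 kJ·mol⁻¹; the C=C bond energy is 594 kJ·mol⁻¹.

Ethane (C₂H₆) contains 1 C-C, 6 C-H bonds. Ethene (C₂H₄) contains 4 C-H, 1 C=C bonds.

Let D be the C-C bond energy.
Σ(broken) = 1×D + 6×398 = 2388 + D
Σ(formed) = 4×398 + 1×594 + 1×443 = 2629
ΔH = Σ(broken) − Σ(formed) = (2388 + D) − (2629) = −241 + D
Setting this equal to +110 kJ gives D = 351 kJ/mol.

D(C-C) ≈ 351 kJ/mol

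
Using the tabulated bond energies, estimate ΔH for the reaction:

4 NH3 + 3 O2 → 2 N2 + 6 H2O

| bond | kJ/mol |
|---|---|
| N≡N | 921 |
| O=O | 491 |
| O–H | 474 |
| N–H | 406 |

Bonds broken (reactants):
  N–H: 12 × 406 = 4872
  O=O: 3 × 491 = 1473
  Σ(broken) = 6345 kJ
Bonds formed (products):
  N≡N: 2 × 921 = 1842
  O–H: 12 × 474 = 5688
  Σ(formed) = 7530 kJ
ΔH = Σ(broken) − Σ(formed) = 6345 − 7530 = −1185 kJ

ΔH ≈ −1185 kJ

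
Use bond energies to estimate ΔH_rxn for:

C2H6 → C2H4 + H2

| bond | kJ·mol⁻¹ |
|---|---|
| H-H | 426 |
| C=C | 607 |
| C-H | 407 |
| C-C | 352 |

ΔH ≈ +133 kJ

Bonds broken (reactants):
  C-C: 1 × 352 = 352
  C-H: 6 × 407 = 2442
  Σ(broken) = 2794 kJ
Bonds formed (products):
  C-H: 4 × 407 = 1628
  C=C: 1 × 607 = 607
  H-H: 1 × 426 = 426
  Σ(formed) = 2661 kJ
ΔH = Σ(broken) − Σ(formed) = 2794 − 2661 = +133 kJ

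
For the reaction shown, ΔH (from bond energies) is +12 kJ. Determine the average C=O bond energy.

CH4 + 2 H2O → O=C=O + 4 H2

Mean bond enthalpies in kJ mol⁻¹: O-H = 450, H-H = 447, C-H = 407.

Let D be the C=O bond energy.
Σ(broken) = 4×407 + 4×450 = 3428
Σ(formed) = 2×D + 4×447 = 1788 + 2D
ΔH = Σ(broken) − Σ(formed) = (3428) − (1788 + 2D) = +1640 − 2D
Setting this equal to +12 kJ gives 2D = 1628, so D = 814 kJ/mol.

D(C=O) ≈ 814 kJ/mol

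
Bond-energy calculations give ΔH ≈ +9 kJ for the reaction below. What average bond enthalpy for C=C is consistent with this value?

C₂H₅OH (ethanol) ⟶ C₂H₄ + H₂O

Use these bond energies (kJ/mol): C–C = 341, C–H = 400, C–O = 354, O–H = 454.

D(C=C) ≈ 632 kJ/mol

Let D be the C=C bond energy.
Σ(broken) = 1×341 + 5×400 + 1×354 + 1×454 = 3149
Σ(formed) = 4×400 + 1×D + 2×454 = 2508 + D
ΔH = Σ(broken) − Σ(formed) = (3149) − (2508 + D) = +641 − D
Setting this equal to +9 kJ gives D = 632 kJ/mol.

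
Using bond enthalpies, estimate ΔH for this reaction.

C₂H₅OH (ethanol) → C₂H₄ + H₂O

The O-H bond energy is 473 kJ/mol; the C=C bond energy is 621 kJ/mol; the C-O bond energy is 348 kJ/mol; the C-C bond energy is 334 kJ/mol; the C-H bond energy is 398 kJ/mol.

Bonds broken (reactants):
  C-C: 1 × 334 = 334
  C-H: 5 × 398 = 1990
  C-O: 1 × 348 = 348
  O-H: 1 × 473 = 473
  Σ(broken) = 3145 kJ
Bonds formed (products):
  C-H: 4 × 398 = 1592
  C=C: 1 × 621 = 621
  O-H: 2 × 473 = 946
  Σ(formed) = 3159 kJ
ΔH = Σ(broken) − Σ(formed) = 3145 − 3159 = −14 kJ

ΔH ≈ −14 kJ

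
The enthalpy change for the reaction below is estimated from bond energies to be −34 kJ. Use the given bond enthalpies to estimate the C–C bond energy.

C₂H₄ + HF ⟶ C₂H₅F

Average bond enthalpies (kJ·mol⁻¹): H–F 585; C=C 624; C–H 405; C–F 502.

Let D be the C–C bond energy.
Σ(broken) = 4×405 + 1×624 + 1×585 = 2829
Σ(formed) = 1×D + 1×502 + 5×405 = 2527 + D
ΔH = Σ(broken) − Σ(formed) = (2829) − (2527 + D) = +302 − D
Setting this equal to −34 kJ gives D = 336 kJ/mol.

D(C–C) ≈ 336 kJ/mol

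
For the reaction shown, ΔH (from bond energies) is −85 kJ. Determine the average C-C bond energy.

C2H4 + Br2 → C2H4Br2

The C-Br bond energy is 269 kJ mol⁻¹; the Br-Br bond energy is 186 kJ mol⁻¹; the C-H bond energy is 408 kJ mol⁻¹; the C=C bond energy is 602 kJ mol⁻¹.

D(C-C) ≈ 335 kJ/mol

Let D be the C-C bond energy.
Σ(broken) = 1×186 + 4×408 + 1×602 = 2420
Σ(formed) = 2×269 + 1×D + 4×408 = 2170 + D
ΔH = Σ(broken) − Σ(formed) = (2420) − (2170 + D) = +250 − D
Setting this equal to −85 kJ gives D = 335 kJ/mol.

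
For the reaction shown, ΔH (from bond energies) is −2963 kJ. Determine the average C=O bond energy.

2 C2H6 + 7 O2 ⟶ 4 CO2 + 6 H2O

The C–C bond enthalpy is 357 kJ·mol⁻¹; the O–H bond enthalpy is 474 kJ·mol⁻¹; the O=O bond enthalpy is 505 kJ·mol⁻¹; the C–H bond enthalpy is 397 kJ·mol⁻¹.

D(C=O) ≈ 786 kJ/mol

Let D be the C=O bond energy.
Σ(broken) = 2×357 + 12×397 + 7×505 = 9013
Σ(formed) = 8×D + 12×474 = 5688 + 8D
ΔH = Σ(broken) − Σ(formed) = (9013) − (5688 + 8D) = +3325 − 8D
Setting this equal to −2963 kJ gives 8D = 6288, so D = 786 kJ/mol.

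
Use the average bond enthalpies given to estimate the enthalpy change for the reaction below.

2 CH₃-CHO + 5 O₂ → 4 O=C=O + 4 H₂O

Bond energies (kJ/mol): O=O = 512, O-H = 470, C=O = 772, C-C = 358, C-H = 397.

ΔH ≈ −1940 kJ

Bonds broken (reactants):
  C-C: 2 × 358 = 716
  C-H: 8 × 397 = 3176
  C=O: 2 × 772 = 1544
  O=O: 5 × 512 = 2560
  Σ(broken) = 7996 kJ
Bonds formed (products):
  C=O: 8 × 772 = 6176
  O-H: 8 × 470 = 3760
  Σ(formed) = 9936 kJ
ΔH = Σ(broken) − Σ(formed) = 7996 − 9936 = −1940 kJ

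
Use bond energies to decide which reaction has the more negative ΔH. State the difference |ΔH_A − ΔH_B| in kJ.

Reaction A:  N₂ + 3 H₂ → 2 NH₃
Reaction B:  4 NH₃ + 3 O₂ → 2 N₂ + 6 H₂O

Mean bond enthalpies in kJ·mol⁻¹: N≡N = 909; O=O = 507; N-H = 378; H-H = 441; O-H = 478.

Reaction B, by 1461 kJ

Reaction A:
  Bonds broken (reactants):
    H-H: 3 × 441 = 1323
    N≡N: 1 × 909 = 909
    Σ(broken) = 2232 kJ
  Bonds formed (products):
    N-H: 6 × 378 = 2268
    Σ(formed) = 2268 kJ
  ΔH_A = 2232 − 2268 = −36 kJ
Reaction B:
  Bonds broken (reactants):
    N-H: 12 × 378 = 4536
    O=O: 3 × 507 = 1521
    Σ(broken) = 6057 kJ
  Bonds formed (products):
    N≡N: 2 × 909 = 1818
    O-H: 12 × 478 = 5736
    Σ(formed) = 7554 kJ
  ΔH_B = 6057 − 7554 = −1497 kJ
ΔH_A − ΔH_B = +1461 kJ, so reaction B has the more negative ΔH; |ΔH_A − ΔH_B| = 1461 kJ.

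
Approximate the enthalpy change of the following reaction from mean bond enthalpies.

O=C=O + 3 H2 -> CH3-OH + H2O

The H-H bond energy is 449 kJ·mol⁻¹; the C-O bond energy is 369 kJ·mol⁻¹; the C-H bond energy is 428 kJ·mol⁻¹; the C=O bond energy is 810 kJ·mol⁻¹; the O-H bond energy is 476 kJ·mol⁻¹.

ΔH ≈ −114 kJ

Bonds broken (reactants):
  C=O: 2 × 810 = 1620
  H-H: 3 × 449 = 1347
  Σ(broken) = 2967 kJ
Bonds formed (products):
  C-H: 3 × 428 = 1284
  C-O: 1 × 369 = 369
  O-H: 3 × 476 = 1428
  Σ(formed) = 3081 kJ
ΔH = Σ(broken) − Σ(formed) = 2967 − 3081 = −114 kJ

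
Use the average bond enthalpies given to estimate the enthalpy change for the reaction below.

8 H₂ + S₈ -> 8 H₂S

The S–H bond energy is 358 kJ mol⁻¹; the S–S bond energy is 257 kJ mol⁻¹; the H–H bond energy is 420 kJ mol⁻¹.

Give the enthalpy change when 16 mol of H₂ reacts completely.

ΔH = −624 kJ

Bonds broken (reactants):
  H–H: 8 × 420 = 3360
  S–S: 8 × 257 = 2056
  Σ(broken) = 5416 kJ
Bonds formed (products):
  S–H: 16 × 358 = 5728
  Σ(formed) = 5728 kJ
ΔH = Σ(broken) − Σ(formed) = 5416 − 5728 = −312 kJ
For 2× the reaction as written: 2 × (−312) = −624 kJ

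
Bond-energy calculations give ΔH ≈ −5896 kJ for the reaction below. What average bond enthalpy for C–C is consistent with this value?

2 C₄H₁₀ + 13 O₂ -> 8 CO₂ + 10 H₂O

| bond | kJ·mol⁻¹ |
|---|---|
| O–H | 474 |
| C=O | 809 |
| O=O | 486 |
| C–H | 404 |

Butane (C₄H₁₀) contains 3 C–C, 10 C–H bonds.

D(C–C) ≈ 355 kJ/mol

Let D be the C–C bond energy.
Σ(broken) = 6×D + 20×404 + 13×486 = 14398 + 6D
Σ(formed) = 16×809 + 20×474 = 22424
ΔH = Σ(broken) − Σ(formed) = (14398 + 6D) − (22424) = −8026 + 6D
Setting this equal to −5896 kJ gives 6D = 2130, so D = 355 kJ/mol.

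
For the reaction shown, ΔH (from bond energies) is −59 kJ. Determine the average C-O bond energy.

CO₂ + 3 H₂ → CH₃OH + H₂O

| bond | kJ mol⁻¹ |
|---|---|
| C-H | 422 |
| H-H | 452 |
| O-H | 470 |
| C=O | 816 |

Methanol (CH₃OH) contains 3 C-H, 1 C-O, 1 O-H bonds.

Let D be the C-O bond energy.
Σ(broken) = 2×816 + 3×452 = 2988
Σ(formed) = 3×422 + 1×D + 3×470 = 2676 + D
ΔH = Σ(broken) − Σ(formed) = (2988) − (2676 + D) = +312 − D
Setting this equal to −59 kJ gives D = 371 kJ/mol.

D(C-O) ≈ 371 kJ/mol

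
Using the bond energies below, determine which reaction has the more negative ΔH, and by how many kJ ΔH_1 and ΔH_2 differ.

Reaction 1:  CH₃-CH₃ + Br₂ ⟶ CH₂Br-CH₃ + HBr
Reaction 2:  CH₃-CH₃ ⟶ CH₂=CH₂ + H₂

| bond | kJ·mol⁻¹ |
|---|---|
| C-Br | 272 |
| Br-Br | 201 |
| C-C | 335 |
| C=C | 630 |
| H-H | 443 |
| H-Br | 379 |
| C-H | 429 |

Reaction 1, by 141 kJ

Reaction 1:
  Bonds broken (reactants):
    Br-Br: 1 × 201 = 201
    C-C: 1 × 335 = 335
    C-H: 6 × 429 = 2574
    Σ(broken) = 3110 kJ
  Bonds formed (products):
    C-Br: 1 × 272 = 272
    C-C: 1 × 335 = 335
    C-H: 5 × 429 = 2145
    H-Br: 1 × 379 = 379
    Σ(formed) = 3131 kJ
  ΔH_1 = 3110 − 3131 = −21 kJ
Reaction 2:
  Bonds broken (reactants):
    C-C: 1 × 335 = 335
    C-H: 6 × 429 = 2574
    Σ(broken) = 2909 kJ
  Bonds formed (products):
    C-H: 4 × 429 = 1716
    C=C: 1 × 630 = 630
    H-H: 1 × 443 = 443
    Σ(formed) = 2789 kJ
  ΔH_2 = 2909 − 2789 = +120 kJ
ΔH_1 − ΔH_2 = −141 kJ, so reaction 1 has the more negative ΔH; |ΔH_1 − ΔH_2| = 141 kJ.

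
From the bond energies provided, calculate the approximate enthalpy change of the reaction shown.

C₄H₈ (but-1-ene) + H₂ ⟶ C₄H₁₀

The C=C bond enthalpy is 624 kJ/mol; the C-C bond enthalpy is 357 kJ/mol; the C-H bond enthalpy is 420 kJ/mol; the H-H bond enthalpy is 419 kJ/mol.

ΔH ≈ −154 kJ

Bonds broken (reactants):
  C-C: 2 × 357 = 714
  C-H: 8 × 420 = 3360
  C=C: 1 × 624 = 624
  H-H: 1 × 419 = 419
  Σ(broken) = 5117 kJ
Bonds formed (products):
  C-C: 3 × 357 = 1071
  C-H: 10 × 420 = 4200
  Σ(formed) = 5271 kJ
ΔH = Σ(broken) − Σ(formed) = 5117 − 5271 = −154 kJ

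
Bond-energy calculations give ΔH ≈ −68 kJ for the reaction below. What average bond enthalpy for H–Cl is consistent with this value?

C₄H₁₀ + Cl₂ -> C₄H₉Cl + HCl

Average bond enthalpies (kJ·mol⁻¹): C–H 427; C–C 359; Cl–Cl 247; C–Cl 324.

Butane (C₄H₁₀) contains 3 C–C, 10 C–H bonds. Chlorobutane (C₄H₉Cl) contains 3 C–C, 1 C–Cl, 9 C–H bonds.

Let D be the H–Cl bond energy.
Σ(broken) = 3×359 + 10×427 + 1×247 = 5594
Σ(formed) = 3×359 + 1×324 + 9×427 + 1×D = 5244 + D
ΔH = Σ(broken) − Σ(formed) = (5594) − (5244 + D) = +350 − D
Setting this equal to −68 kJ gives D = 418 kJ/mol.

D(H–Cl) ≈ 418 kJ/mol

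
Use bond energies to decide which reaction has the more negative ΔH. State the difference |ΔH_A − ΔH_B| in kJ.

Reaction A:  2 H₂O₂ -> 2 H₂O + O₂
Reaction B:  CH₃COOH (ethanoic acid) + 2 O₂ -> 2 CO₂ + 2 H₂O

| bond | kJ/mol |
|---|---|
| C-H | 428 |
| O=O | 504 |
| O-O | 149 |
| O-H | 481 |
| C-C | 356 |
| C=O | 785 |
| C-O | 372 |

Reaction A:
  Bonds broken (reactants):
    O-H: 4 × 481 = 1924
    O-O: 2 × 149 = 298
    Σ(broken) = 2222 kJ
  Bonds formed (products):
    O-H: 4 × 481 = 1924
    O=O: 1 × 504 = 504
    Σ(formed) = 2428 kJ
  ΔH_A = 2222 − 2428 = −206 kJ
Reaction B:
  Bonds broken (reactants):
    C-C: 1 × 356 = 356
    C-H: 3 × 428 = 1284
    C-O: 1 × 372 = 372
    C=O: 1 × 785 = 785
    O-H: 1 × 481 = 481
    O=O: 2 × 504 = 1008
    Σ(broken) = 4286 kJ
  Bonds formed (products):
    C=O: 4 × 785 = 3140
    O-H: 4 × 481 = 1924
    Σ(formed) = 5064 kJ
  ΔH_B = 4286 − 5064 = −778 kJ
ΔH_A − ΔH_B = +572 kJ, so reaction B has the more negative ΔH; |ΔH_A − ΔH_B| = 572 kJ.

Reaction B, by 572 kJ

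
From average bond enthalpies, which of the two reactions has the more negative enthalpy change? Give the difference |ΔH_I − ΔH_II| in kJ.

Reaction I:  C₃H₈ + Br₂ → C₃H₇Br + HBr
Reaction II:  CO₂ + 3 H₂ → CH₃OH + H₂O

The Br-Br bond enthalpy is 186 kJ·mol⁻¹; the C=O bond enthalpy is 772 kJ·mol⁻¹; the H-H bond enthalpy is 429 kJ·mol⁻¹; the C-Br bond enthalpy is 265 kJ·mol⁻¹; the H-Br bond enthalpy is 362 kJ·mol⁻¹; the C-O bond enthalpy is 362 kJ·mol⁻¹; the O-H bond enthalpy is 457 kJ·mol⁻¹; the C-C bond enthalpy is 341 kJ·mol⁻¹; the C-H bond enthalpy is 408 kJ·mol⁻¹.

Reaction I:
  Bonds broken (reactants):
    Br-Br: 1 × 186 = 186
    C-C: 2 × 341 = 682
    C-H: 8 × 408 = 3264
    Σ(broken) = 4132 kJ
  Bonds formed (products):
    C-Br: 1 × 265 = 265
    C-C: 2 × 341 = 682
    C-H: 7 × 408 = 2856
    H-Br: 1 × 362 = 362
    Σ(formed) = 4165 kJ
  ΔH_I = 4132 − 4165 = −33 kJ
Reaction II:
  Bonds broken (reactants):
    C=O: 2 × 772 = 1544
    H-H: 3 × 429 = 1287
    Σ(broken) = 2831 kJ
  Bonds formed (products):
    C-H: 3 × 408 = 1224
    C-O: 1 × 362 = 362
    O-H: 3 × 457 = 1371
    Σ(formed) = 2957 kJ
  ΔH_II = 2831 − 2957 = −126 kJ
ΔH_I − ΔH_II = +93 kJ, so reaction II has the more negative ΔH; |ΔH_I − ΔH_II| = 93 kJ.

Reaction II, by 93 kJ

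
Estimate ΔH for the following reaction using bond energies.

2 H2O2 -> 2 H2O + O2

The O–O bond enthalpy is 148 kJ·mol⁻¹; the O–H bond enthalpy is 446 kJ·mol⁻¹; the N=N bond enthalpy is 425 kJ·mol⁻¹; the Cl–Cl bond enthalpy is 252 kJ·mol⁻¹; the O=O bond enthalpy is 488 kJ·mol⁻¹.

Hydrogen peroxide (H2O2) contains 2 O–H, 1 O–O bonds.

ΔH ≈ −192 kJ

Bonds broken (reactants):
  O–H: 4 × 446 = 1784
  O–O: 2 × 148 = 296
  Σ(broken) = 2080 kJ
Bonds formed (products):
  O–H: 4 × 446 = 1784
  O=O: 1 × 488 = 488
  Σ(formed) = 2272 kJ
ΔH = Σ(broken) − Σ(formed) = 2080 − 2272 = −192 kJ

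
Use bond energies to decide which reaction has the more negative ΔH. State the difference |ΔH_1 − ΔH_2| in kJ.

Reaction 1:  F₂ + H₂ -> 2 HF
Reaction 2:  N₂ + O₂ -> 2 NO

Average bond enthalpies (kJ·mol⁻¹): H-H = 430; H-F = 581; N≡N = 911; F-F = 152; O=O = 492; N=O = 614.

Reaction 1:
  Bonds broken (reactants):
    F-F: 1 × 152 = 152
    H-H: 1 × 430 = 430
    Σ(broken) = 582 kJ
  Bonds formed (products):
    H-F: 2 × 581 = 1162
    Σ(formed) = 1162 kJ
  ΔH_1 = 582 − 1162 = −580 kJ
Reaction 2:
  Bonds broken (reactants):
    N≡N: 1 × 911 = 911
    O=O: 1 × 492 = 492
    Σ(broken) = 1403 kJ
  Bonds formed (products):
    N=O: 2 × 614 = 1228
    Σ(formed) = 1228 kJ
  ΔH_2 = 1403 − 1228 = +175 kJ
ΔH_1 − ΔH_2 = −755 kJ, so reaction 1 has the more negative ΔH; |ΔH_1 − ΔH_2| = 755 kJ.

Reaction 1, by 755 kJ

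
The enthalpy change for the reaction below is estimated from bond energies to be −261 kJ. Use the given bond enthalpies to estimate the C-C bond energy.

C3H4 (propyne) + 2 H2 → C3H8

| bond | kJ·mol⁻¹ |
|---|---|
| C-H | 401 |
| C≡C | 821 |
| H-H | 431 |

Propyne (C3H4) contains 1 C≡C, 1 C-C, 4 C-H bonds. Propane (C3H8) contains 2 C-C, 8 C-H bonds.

Let D be the C-C bond energy.
Σ(broken) = 1×821 + 1×D + 4×401 + 2×431 = 3287 + D
Σ(formed) = 2×D + 8×401 = 3208 + 2D
ΔH = Σ(broken) − Σ(formed) = (3287 + D) − (3208 + 2D) = +79 − D
Setting this equal to −261 kJ gives D = 340 kJ/mol.

D(C-C) ≈ 340 kJ/mol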